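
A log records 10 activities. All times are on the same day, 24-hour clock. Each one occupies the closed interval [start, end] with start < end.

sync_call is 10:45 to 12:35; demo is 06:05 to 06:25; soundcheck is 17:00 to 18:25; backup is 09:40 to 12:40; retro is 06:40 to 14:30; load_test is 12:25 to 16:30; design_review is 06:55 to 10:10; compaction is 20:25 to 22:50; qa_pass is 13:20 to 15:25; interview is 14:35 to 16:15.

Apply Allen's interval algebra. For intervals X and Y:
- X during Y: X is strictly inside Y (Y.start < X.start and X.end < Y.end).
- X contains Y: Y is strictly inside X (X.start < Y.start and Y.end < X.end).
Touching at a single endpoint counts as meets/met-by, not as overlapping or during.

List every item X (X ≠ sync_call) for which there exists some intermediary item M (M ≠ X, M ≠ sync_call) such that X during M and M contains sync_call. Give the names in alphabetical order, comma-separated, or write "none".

Target sync_call = [10:45, 12:35].
Intermediaries M with M contains sync_call: backup, retro.
Via backup — items with X during backup: none.
Via retro — items with X during retro: backup, design_review.
Union: backup, design_review.

backup, design_review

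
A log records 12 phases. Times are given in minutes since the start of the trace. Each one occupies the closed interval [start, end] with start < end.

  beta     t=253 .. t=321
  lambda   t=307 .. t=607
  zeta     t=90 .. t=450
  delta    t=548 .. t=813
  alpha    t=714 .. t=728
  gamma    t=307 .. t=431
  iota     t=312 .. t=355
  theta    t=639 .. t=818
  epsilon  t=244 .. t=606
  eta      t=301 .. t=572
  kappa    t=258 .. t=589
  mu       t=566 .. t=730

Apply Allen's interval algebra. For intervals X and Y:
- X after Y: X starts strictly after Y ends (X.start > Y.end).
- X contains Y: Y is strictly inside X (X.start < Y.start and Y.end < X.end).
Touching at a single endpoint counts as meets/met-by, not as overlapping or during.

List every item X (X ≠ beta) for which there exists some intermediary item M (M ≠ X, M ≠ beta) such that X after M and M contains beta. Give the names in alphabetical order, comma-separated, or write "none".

alpha, delta, mu, theta

Target beta = [t=253, t=321].
Intermediaries M with M contains beta: epsilon, zeta.
Via epsilon — items with X after epsilon: alpha, theta.
Via zeta — items with X after zeta: alpha, delta, mu, theta.
Union: alpha, delta, mu, theta.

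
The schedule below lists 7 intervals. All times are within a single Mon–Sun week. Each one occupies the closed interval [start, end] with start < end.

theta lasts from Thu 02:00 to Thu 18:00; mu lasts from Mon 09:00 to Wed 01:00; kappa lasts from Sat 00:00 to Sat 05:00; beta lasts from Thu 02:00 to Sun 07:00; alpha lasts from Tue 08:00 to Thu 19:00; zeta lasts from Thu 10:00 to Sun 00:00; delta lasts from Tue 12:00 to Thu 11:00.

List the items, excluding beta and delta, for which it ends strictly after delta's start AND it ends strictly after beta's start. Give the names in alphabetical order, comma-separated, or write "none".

Conditions: its end is strictly after delta's start (X.end > Tue 12:00) AND its end is strictly after beta's start (X.end > Thu 02:00).
alpha: end Thu 19:00 > Tue 12:00? ✓; end Thu 19:00 > Thu 02:00? ✓ → yes.
kappa: end Sat 05:00 > Tue 12:00? ✓; end Sat 05:00 > Thu 02:00? ✓ → yes.
mu: end Wed 01:00 > Tue 12:00? ✓; end Wed 01:00 > Thu 02:00? ✗ → no.
theta: end Thu 18:00 > Tue 12:00? ✓; end Thu 18:00 > Thu 02:00? ✓ → yes.
zeta: end Sun 00:00 > Tue 12:00? ✓; end Sun 00:00 > Thu 02:00? ✓ → yes.
Result: alpha, kappa, theta, zeta.

alpha, kappa, theta, zeta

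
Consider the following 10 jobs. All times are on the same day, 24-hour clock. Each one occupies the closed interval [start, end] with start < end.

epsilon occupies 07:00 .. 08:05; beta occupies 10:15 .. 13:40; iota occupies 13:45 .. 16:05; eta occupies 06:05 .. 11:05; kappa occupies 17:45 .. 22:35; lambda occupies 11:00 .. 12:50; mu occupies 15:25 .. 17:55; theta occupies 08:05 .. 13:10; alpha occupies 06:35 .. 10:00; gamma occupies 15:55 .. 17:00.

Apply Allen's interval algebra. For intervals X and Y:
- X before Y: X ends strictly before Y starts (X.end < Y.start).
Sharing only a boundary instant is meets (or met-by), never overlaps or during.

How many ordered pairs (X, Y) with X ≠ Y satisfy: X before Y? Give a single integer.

30

Checking all 90 ordered pairs for relation 'before'; matching pairs in alphabetical order:
(alpha, beta): alpha before beta ✓
(alpha, gamma): alpha before gamma ✓
(alpha, iota): alpha before iota ✓
(alpha, kappa): alpha before kappa ✓
(alpha, lambda): alpha before lambda ✓
(alpha, mu): alpha before mu ✓
(beta, gamma): beta before gamma ✓
(beta, iota): beta before iota ✓
(beta, kappa): beta before kappa ✓
(beta, mu): beta before mu ✓
(epsilon, beta): epsilon before beta ✓
(epsilon, gamma): epsilon before gamma ✓
(epsilon, iota): epsilon before iota ✓
(epsilon, kappa): epsilon before kappa ✓
(epsilon, lambda): epsilon before lambda ✓
(epsilon, mu): epsilon before mu ✓
(eta, gamma): eta before gamma ✓
(eta, iota): eta before iota ✓
(eta, kappa): eta before kappa ✓
(eta, mu): eta before mu ✓
(gamma, kappa): gamma before kappa ✓
(iota, kappa): iota before kappa ✓
(lambda, gamma): lambda before gamma ✓
(lambda, iota): lambda before iota ✓
... plus 6 further pairs not listed.
Count: 30.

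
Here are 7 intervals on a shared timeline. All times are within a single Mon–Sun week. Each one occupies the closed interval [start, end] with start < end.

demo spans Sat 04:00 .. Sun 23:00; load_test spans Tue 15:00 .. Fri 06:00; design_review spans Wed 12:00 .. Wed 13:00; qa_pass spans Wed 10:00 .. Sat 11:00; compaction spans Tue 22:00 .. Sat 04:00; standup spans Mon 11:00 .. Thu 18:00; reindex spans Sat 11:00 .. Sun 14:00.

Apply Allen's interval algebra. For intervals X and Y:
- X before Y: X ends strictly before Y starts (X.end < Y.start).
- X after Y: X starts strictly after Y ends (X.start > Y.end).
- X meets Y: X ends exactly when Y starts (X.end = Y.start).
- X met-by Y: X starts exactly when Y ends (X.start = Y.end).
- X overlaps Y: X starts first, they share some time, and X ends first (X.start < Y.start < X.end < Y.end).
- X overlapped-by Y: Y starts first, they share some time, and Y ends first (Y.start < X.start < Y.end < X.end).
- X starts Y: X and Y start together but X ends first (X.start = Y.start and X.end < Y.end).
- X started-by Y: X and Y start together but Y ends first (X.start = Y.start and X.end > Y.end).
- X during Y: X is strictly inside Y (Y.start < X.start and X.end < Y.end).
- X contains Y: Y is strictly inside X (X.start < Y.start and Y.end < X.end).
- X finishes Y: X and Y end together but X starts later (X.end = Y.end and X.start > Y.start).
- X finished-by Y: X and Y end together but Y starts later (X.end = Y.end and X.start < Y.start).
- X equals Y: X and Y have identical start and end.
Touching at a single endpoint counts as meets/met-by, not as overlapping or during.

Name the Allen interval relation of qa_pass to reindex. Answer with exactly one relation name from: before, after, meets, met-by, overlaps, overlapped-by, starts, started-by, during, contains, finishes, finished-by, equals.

meets

qa_pass = [Wed 10:00, Sat 11:00]; reindex = [Sat 11:00, Sun 14:00].
Compare endpoints: qa_pass.start < reindex.start, qa_pass.start < reindex.end, qa_pass.end = reindex.start, qa_pass.end < reindex.end.
That pattern is 'meets'.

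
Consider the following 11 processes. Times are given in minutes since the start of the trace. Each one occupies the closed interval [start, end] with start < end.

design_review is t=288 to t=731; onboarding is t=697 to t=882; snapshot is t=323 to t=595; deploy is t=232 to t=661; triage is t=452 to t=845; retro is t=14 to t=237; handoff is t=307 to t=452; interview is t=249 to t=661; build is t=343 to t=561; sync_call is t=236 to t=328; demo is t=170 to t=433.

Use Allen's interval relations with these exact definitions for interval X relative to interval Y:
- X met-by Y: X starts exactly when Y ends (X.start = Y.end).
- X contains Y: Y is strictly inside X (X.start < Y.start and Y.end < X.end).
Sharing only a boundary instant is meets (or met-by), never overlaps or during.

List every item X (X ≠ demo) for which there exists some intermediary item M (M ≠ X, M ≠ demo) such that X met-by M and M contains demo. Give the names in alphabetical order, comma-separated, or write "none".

Target demo = [t=170, t=433].
Intermediaries M with M contains demo: none.
Union: none.

none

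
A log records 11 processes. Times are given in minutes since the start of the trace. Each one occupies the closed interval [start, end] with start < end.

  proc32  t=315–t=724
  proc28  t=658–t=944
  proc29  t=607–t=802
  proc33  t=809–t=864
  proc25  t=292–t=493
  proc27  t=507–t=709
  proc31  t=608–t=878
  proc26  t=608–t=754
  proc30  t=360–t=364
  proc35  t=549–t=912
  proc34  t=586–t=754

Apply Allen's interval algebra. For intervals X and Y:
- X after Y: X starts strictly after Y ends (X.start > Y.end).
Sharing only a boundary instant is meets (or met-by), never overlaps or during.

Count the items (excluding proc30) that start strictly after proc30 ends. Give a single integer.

8

Target proc30 = [t=360, t=364].
proc25 [t=292, t=493] → contains → no.
proc26 [t=608, t=754] → after → counts.
proc27 [t=507, t=709] → after → counts.
proc28 [t=658, t=944] → after → counts.
proc29 [t=607, t=802] → after → counts.
proc31 [t=608, t=878] → after → counts.
proc32 [t=315, t=724] → contains → no.
proc33 [t=809, t=864] → after → counts.
proc34 [t=586, t=754] → after → counts.
proc35 [t=549, t=912] → after → counts.
Total: 8.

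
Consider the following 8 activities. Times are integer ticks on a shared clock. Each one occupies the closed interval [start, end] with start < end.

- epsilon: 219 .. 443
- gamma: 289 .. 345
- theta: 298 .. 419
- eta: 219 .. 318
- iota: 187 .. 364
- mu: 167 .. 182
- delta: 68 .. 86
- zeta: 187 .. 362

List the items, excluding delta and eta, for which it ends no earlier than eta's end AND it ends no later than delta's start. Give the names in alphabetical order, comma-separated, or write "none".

Conditions: its end is no earlier than eta's end (X.end >= 318) AND its end is no later than delta's start (X.end <= 68).
epsilon: end 443 >= 318? ✓; end 443 <= 68? ✗ → no.
gamma: end 345 >= 318? ✓; end 345 <= 68? ✗ → no.
iota: end 364 >= 318? ✓; end 364 <= 68? ✗ → no.
mu: end 182 >= 318? ✗; end 182 <= 68? ✗ → no.
theta: end 419 >= 318? ✓; end 419 <= 68? ✗ → no.
zeta: end 362 >= 318? ✓; end 362 <= 68? ✗ → no.
Result: none.

none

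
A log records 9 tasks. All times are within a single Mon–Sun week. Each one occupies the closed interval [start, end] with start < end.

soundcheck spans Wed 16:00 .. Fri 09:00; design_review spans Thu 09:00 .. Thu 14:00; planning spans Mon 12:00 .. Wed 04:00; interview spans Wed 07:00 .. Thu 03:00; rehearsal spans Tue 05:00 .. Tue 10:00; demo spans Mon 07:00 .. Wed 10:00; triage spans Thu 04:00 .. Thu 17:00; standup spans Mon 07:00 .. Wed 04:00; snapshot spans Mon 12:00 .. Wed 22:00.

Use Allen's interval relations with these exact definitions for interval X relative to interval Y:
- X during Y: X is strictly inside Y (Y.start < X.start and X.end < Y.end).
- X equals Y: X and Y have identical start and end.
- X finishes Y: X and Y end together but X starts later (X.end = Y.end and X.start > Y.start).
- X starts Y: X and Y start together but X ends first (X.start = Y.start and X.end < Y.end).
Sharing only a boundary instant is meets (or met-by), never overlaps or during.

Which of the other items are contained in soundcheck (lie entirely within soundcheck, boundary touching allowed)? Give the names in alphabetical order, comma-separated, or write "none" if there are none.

design_review, triage

Target soundcheck = [Wed 16:00, Fri 09:00].
demo [Mon 07:00, Wed 10:00] → before → no.
design_review [Thu 09:00, Thu 14:00] → during → yes.
interview [Wed 07:00, Thu 03:00] → overlaps → no.
planning [Mon 12:00, Wed 04:00] → before → no.
rehearsal [Tue 05:00, Tue 10:00] → before → no.
snapshot [Mon 12:00, Wed 22:00] → overlaps → no.
standup [Mon 07:00, Wed 04:00] → before → no.
triage [Thu 04:00, Thu 17:00] → during → yes.
Result: design_review, triage.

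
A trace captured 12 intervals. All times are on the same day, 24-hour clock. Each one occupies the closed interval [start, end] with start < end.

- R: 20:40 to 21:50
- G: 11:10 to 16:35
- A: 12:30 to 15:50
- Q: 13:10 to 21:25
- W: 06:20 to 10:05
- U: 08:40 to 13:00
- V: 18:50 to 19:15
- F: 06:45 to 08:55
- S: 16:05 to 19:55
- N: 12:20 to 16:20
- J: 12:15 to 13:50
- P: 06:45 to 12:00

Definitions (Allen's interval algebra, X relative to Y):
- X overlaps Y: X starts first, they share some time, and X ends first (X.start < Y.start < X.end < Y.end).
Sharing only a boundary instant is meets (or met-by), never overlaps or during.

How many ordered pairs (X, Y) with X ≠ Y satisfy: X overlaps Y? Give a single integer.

18

Checking all 132 ordered pairs for relation 'overlaps'; matching pairs in alphabetical order:
(A, Q): A overlaps Q ✓
(F, U): F overlaps U ✓
(G, Q): G overlaps Q ✓
(G, S): G overlaps S ✓
(J, A): J overlaps A ✓
(J, N): J overlaps N ✓
(J, Q): J overlaps Q ✓
(N, Q): N overlaps Q ✓
(N, S): N overlaps S ✓
(P, G): P overlaps G ✓
(P, U): P overlaps U ✓
(Q, R): Q overlaps R ✓
(U, A): U overlaps A ✓
(U, G): U overlaps G ✓
(U, J): U overlaps J ✓
(U, N): U overlaps N ✓
(W, P): W overlaps P ✓
(W, U): W overlaps U ✓
Count: 18.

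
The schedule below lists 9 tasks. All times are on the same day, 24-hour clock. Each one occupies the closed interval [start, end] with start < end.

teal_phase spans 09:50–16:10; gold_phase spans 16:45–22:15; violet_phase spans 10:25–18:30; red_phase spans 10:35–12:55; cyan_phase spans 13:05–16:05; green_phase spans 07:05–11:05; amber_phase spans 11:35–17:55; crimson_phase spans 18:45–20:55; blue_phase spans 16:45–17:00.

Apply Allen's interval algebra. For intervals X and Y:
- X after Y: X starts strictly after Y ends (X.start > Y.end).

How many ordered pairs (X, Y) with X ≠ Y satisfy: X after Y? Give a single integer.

Checking all 72 ordered pairs for relation 'after'; matching pairs in alphabetical order:
(amber_phase, green_phase): amber_phase after green_phase ✓
(blue_phase, cyan_phase): blue_phase after cyan_phase ✓
(blue_phase, green_phase): blue_phase after green_phase ✓
(blue_phase, red_phase): blue_phase after red_phase ✓
(blue_phase, teal_phase): blue_phase after teal_phase ✓
(crimson_phase, amber_phase): crimson_phase after amber_phase ✓
(crimson_phase, blue_phase): crimson_phase after blue_phase ✓
(crimson_phase, cyan_phase): crimson_phase after cyan_phase ✓
(crimson_phase, green_phase): crimson_phase after green_phase ✓
(crimson_phase, red_phase): crimson_phase after red_phase ✓
(crimson_phase, teal_phase): crimson_phase after teal_phase ✓
(crimson_phase, violet_phase): crimson_phase after violet_phase ✓
(cyan_phase, green_phase): cyan_phase after green_phase ✓
(cyan_phase, red_phase): cyan_phase after red_phase ✓
(gold_phase, cyan_phase): gold_phase after cyan_phase ✓
(gold_phase, green_phase): gold_phase after green_phase ✓
(gold_phase, red_phase): gold_phase after red_phase ✓
(gold_phase, teal_phase): gold_phase after teal_phase ✓
Count: 18.

18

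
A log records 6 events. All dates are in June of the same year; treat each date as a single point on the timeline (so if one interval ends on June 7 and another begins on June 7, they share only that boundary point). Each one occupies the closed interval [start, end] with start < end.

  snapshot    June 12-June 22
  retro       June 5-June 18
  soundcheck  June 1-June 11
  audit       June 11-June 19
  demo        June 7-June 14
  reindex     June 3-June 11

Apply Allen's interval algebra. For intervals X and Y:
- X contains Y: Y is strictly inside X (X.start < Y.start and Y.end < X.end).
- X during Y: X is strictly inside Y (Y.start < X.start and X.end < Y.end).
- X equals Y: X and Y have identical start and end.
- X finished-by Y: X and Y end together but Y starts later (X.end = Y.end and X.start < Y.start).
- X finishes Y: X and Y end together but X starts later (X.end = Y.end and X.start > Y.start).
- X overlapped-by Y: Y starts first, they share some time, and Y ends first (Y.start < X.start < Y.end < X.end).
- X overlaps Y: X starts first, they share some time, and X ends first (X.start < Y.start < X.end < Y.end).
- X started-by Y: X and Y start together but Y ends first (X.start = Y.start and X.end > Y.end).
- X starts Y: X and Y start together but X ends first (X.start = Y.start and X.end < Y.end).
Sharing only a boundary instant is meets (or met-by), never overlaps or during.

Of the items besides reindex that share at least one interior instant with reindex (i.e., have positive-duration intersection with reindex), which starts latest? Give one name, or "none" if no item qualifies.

demo

Target reindex = [June 3, June 11].
audit [June 11, June 19] → met-by → excluded.
demo [June 7, June 14] → overlapped-by → candidate.
retro [June 5, June 18] → overlapped-by → candidate.
snapshot [June 12, June 22] → after → excluded.
soundcheck [June 1, June 11] → finished-by → candidate.
Among candidates, latest start is June 7 → demo.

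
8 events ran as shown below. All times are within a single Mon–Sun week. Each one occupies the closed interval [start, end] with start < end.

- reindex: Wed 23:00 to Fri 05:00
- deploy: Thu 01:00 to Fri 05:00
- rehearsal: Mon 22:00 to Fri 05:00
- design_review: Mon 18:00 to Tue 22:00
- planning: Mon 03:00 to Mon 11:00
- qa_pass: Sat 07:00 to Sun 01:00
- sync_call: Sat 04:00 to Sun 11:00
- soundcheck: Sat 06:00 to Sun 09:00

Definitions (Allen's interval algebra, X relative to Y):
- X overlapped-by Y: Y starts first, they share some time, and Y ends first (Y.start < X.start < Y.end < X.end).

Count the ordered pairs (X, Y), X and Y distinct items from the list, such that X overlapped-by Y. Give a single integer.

1

Checking all 56 ordered pairs for relation 'overlapped-by'; matching pairs in alphabetical order:
(rehearsal, design_review): rehearsal overlapped-by design_review ✓
Count: 1.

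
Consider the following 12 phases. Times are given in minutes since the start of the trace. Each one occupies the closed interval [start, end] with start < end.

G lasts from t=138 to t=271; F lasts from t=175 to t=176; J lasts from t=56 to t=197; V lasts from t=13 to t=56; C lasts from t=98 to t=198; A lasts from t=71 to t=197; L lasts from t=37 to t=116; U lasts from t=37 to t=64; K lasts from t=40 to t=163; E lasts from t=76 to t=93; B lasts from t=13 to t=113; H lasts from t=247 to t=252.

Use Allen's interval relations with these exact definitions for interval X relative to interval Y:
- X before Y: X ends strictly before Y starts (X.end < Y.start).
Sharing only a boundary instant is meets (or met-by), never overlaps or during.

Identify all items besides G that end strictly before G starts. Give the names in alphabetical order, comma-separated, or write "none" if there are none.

B, E, L, U, V

Target G = [t=138, t=271].
A [t=71, t=197] → overlaps → no.
B [t=13, t=113] → before → yes.
C [t=98, t=198] → overlaps → no.
E [t=76, t=93] → before → yes.
F [t=175, t=176] → during → no.
H [t=247, t=252] → during → no.
J [t=56, t=197] → overlaps → no.
K [t=40, t=163] → overlaps → no.
L [t=37, t=116] → before → yes.
U [t=37, t=64] → before → yes.
V [t=13, t=56] → before → yes.
Result: B, E, L, U, V.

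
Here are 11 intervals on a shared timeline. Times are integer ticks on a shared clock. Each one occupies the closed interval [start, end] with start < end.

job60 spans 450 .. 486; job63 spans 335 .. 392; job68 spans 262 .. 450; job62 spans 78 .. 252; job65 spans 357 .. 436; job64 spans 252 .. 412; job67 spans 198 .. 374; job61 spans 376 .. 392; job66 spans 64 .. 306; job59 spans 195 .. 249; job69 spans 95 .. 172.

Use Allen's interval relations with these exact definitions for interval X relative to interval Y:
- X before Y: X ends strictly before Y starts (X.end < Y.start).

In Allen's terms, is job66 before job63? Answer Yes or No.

Yes

job66 = [64, 306], job63 = [335, 392].
Actual relation of job66 to job63: before.
Asked whether 'before' holds → Yes.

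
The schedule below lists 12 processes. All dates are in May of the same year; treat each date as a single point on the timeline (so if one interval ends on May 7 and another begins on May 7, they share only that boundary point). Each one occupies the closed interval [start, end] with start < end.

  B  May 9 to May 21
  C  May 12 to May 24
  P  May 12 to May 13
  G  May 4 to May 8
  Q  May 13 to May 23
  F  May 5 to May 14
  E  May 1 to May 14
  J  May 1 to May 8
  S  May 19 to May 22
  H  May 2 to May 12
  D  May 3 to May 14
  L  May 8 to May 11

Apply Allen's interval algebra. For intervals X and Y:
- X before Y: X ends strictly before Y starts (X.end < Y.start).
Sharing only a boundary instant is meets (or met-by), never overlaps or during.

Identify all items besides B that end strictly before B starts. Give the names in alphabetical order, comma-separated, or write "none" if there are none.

G, J

Target B = [May 9, May 21].
C [May 12, May 24] → overlapped-by → no.
D [May 3, May 14] → overlaps → no.
E [May 1, May 14] → overlaps → no.
F [May 5, May 14] → overlaps → no.
G [May 4, May 8] → before → yes.
H [May 2, May 12] → overlaps → no.
J [May 1, May 8] → before → yes.
L [May 8, May 11] → overlaps → no.
P [May 12, May 13] → during → no.
Q [May 13, May 23] → overlapped-by → no.
S [May 19, May 22] → overlapped-by → no.
Result: G, J.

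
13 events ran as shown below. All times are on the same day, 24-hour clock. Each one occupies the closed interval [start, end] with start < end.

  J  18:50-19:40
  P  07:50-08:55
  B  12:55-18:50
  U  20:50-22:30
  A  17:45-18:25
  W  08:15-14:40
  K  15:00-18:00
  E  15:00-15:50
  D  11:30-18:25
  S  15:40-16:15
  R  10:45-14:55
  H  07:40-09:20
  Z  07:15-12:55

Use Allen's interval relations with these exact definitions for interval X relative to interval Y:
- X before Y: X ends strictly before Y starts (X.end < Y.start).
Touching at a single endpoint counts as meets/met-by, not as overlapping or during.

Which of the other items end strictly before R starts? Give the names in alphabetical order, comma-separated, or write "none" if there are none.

H, P

Target R = [10:45, 14:55].
A [17:45, 18:25] → after → no.
B [12:55, 18:50] → overlapped-by → no.
D [11:30, 18:25] → overlapped-by → no.
E [15:00, 15:50] → after → no.
H [07:40, 09:20] → before → yes.
J [18:50, 19:40] → after → no.
K [15:00, 18:00] → after → no.
P [07:50, 08:55] → before → yes.
S [15:40, 16:15] → after → no.
U [20:50, 22:30] → after → no.
W [08:15, 14:40] → overlaps → no.
Z [07:15, 12:55] → overlaps → no.
Result: H, P.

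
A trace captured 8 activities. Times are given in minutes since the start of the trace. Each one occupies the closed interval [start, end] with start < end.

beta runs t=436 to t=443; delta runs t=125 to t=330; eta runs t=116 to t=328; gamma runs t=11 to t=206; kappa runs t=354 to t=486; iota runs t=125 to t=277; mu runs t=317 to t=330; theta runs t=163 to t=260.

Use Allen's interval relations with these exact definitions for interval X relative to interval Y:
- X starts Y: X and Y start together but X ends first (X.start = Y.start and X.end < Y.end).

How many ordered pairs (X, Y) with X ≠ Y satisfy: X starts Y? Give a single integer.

1

Checking all 56 ordered pairs for relation 'starts'; matching pairs in alphabetical order:
(iota, delta): iota starts delta ✓
Count: 1.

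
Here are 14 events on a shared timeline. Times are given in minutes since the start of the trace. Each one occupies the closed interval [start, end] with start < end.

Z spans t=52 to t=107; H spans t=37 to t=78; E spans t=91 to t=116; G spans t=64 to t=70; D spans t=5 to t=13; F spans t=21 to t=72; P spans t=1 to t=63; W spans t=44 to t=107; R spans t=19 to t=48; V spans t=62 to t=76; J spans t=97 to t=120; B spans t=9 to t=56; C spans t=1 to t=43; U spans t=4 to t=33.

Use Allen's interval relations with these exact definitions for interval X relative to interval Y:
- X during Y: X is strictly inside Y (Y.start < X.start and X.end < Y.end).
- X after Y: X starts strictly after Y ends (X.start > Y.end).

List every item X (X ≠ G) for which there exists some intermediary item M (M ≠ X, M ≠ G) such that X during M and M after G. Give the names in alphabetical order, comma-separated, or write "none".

Target G = [t=64, t=70].
Intermediaries M with M after G: E, J.
Via E — items with X during E: none.
Via J — items with X during J: none.
Union: none.

none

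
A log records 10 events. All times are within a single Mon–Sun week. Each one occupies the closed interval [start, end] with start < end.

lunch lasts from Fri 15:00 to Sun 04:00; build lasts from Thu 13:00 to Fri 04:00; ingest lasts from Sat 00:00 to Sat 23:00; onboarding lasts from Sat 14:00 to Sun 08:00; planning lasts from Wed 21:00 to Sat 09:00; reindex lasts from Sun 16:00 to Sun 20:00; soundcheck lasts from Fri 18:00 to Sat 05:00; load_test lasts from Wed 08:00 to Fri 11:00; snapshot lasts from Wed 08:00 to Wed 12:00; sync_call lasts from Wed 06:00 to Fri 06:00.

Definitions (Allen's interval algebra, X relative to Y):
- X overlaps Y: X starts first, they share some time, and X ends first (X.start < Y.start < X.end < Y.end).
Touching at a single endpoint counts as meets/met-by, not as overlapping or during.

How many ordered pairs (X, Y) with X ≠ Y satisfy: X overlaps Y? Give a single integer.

Checking all 90 ordered pairs for relation 'overlaps'; matching pairs in alphabetical order:
(ingest, onboarding): ingest overlaps onboarding ✓
(load_test, planning): load_test overlaps planning ✓
(lunch, onboarding): lunch overlaps onboarding ✓
(planning, ingest): planning overlaps ingest ✓
(planning, lunch): planning overlaps lunch ✓
(soundcheck, ingest): soundcheck overlaps ingest ✓
(sync_call, load_test): sync_call overlaps load_test ✓
(sync_call, planning): sync_call overlaps planning ✓
Count: 8.

8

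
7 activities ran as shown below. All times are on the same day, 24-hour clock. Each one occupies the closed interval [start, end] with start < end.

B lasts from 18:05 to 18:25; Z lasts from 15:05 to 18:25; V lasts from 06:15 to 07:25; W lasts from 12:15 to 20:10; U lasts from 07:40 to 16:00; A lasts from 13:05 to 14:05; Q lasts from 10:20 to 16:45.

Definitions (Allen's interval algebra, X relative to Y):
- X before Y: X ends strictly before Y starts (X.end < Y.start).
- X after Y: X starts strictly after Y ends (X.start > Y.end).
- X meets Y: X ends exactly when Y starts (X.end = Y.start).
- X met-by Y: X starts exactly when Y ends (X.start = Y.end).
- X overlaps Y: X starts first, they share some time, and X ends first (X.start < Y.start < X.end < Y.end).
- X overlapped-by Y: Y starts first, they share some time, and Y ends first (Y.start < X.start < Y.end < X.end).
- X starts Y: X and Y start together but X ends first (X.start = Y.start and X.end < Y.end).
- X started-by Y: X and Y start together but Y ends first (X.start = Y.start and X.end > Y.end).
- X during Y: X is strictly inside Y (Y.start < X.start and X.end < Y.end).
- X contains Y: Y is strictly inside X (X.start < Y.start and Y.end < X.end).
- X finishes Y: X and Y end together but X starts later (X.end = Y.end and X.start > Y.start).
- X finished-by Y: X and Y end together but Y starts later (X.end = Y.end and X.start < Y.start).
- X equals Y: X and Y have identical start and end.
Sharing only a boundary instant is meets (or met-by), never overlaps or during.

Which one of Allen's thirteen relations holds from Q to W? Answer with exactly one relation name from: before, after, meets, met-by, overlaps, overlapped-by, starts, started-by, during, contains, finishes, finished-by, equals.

overlaps

Q = [10:20, 16:45]; W = [12:15, 20:10].
Compare endpoints: Q.start < W.start, Q.start < W.end, Q.end > W.start, Q.end < W.end.
That pattern is 'overlaps'.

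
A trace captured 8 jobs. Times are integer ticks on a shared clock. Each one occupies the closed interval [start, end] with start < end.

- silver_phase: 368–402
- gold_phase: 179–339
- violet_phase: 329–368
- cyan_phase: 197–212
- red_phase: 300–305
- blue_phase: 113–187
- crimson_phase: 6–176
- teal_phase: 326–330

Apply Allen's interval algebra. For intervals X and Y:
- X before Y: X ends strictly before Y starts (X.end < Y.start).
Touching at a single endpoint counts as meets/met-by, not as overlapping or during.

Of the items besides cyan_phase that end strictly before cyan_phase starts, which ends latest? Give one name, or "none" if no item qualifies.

Target cyan_phase = [197, 212].
blue_phase [113, 187] → before → candidate.
crimson_phase [6, 176] → before → candidate.
gold_phase [179, 339] → contains → excluded.
red_phase [300, 305] → after → excluded.
silver_phase [368, 402] → after → excluded.
teal_phase [326, 330] → after → excluded.
violet_phase [329, 368] → after → excluded.
Among candidates, latest end is 187 → blue_phase.

blue_phase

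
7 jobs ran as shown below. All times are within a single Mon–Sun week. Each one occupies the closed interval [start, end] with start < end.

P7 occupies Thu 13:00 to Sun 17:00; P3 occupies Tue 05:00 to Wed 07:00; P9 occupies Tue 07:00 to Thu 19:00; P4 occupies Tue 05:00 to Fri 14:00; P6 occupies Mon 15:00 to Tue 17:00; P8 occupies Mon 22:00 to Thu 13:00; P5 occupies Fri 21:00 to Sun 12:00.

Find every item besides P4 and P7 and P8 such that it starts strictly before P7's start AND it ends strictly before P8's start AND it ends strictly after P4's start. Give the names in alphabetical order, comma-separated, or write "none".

none

Conditions: its start is strictly before P7's start (X.start < Thu 13:00) AND its end is strictly before P8's start (X.end < Mon 22:00) AND its end is strictly after P4's start (X.end > Tue 05:00).
P3: start Tue 05:00 < Thu 13:00? ✓; end Wed 07:00 < Mon 22:00? ✗; end Wed 07:00 > Tue 05:00? ✓ → no.
P5: start Fri 21:00 < Thu 13:00? ✗; end Sun 12:00 < Mon 22:00? ✗; end Sun 12:00 > Tue 05:00? ✓ → no.
P6: start Mon 15:00 < Thu 13:00? ✓; end Tue 17:00 < Mon 22:00? ✗; end Tue 17:00 > Tue 05:00? ✓ → no.
P9: start Tue 07:00 < Thu 13:00? ✓; end Thu 19:00 < Mon 22:00? ✗; end Thu 19:00 > Tue 05:00? ✓ → no.
Result: none.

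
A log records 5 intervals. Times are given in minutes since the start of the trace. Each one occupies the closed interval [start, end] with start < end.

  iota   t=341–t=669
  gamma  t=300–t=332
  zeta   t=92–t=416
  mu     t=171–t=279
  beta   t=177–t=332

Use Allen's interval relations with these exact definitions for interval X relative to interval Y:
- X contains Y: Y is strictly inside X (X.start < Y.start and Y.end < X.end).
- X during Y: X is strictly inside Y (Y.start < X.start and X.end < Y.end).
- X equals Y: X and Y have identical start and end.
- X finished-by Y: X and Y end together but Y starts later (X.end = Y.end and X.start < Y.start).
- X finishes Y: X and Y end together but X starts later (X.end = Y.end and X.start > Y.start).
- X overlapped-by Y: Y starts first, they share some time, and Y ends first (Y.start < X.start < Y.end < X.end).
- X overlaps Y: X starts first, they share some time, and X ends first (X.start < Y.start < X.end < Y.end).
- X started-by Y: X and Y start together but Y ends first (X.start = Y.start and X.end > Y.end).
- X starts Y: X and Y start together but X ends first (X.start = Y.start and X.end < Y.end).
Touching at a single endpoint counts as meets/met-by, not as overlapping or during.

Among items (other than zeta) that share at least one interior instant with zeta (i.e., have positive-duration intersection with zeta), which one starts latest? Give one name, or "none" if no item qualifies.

iota

Target zeta = [t=92, t=416].
beta [t=177, t=332] → during → candidate.
gamma [t=300, t=332] → during → candidate.
iota [t=341, t=669] → overlapped-by → candidate.
mu [t=171, t=279] → during → candidate.
Among candidates, latest start is t=341 → iota.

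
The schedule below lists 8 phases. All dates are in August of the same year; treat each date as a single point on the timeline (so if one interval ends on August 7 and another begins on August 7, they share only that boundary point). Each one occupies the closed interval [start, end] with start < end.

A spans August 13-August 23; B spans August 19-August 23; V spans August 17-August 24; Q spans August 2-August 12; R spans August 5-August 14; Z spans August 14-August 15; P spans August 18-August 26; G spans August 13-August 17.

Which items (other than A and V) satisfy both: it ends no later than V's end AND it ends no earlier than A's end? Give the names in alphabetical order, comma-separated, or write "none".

B

Conditions: its end is no later than V's end (X.end <= August 24) AND its end is no earlier than A's end (X.end >= August 23).
B: end August 23 <= August 24? ✓; end August 23 >= August 23? ✓ → yes.
G: end August 17 <= August 24? ✓; end August 17 >= August 23? ✗ → no.
P: end August 26 <= August 24? ✗; end August 26 >= August 23? ✓ → no.
Q: end August 12 <= August 24? ✓; end August 12 >= August 23? ✗ → no.
R: end August 14 <= August 24? ✓; end August 14 >= August 23? ✗ → no.
Z: end August 15 <= August 24? ✓; end August 15 >= August 23? ✗ → no.
Result: B.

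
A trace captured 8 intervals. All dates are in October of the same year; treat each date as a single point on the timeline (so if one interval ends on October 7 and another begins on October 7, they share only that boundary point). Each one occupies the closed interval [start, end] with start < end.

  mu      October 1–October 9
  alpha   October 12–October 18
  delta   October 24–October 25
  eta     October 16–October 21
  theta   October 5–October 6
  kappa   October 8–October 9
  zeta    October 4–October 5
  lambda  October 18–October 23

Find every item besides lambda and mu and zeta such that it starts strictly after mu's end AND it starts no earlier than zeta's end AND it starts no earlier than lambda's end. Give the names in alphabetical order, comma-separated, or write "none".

Conditions: its start is strictly after mu's end (X.start > October 9) AND its start is no earlier than zeta's end (X.start >= October 5) AND its start is no earlier than lambda's end (X.start >= October 23).
alpha: start October 12 > October 9? ✓; start October 12 >= October 5? ✓; start October 12 >= October 23? ✗ → no.
delta: start October 24 > October 9? ✓; start October 24 >= October 5? ✓; start October 24 >= October 23? ✓ → yes.
eta: start October 16 > October 9? ✓; start October 16 >= October 5? ✓; start October 16 >= October 23? ✗ → no.
kappa: start October 8 > October 9? ✗; start October 8 >= October 5? ✓; start October 8 >= October 23? ✗ → no.
theta: start October 5 > October 9? ✗; start October 5 >= October 5? ✓; start October 5 >= October 23? ✗ → no.
Result: delta.

delta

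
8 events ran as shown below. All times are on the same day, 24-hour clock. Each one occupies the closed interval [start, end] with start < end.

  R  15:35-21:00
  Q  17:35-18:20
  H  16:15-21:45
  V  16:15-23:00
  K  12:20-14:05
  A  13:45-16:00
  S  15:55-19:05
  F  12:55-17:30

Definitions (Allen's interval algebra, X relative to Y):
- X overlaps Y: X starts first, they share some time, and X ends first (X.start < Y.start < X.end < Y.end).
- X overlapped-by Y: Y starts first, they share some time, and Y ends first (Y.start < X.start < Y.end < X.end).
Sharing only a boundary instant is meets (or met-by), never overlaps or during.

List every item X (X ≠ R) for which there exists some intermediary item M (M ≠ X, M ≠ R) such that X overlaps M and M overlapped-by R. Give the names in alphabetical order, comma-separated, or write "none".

F, S

Target R = [15:35, 21:00].
Intermediaries M with M overlapped-by R: H, V.
Via H — items with X overlaps H: F, S.
Via V — items with X overlaps V: F, S.
Union: F, S.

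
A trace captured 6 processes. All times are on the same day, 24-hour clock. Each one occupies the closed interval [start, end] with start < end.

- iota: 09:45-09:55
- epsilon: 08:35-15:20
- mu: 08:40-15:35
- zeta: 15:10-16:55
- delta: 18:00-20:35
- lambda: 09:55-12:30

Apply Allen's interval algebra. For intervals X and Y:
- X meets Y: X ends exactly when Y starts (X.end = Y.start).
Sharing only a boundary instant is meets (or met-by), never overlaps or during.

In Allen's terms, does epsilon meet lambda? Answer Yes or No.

No

epsilon = [08:35, 15:20], lambda = [09:55, 12:30].
Actual relation of epsilon to lambda: contains.
Asked whether 'meets' holds → No.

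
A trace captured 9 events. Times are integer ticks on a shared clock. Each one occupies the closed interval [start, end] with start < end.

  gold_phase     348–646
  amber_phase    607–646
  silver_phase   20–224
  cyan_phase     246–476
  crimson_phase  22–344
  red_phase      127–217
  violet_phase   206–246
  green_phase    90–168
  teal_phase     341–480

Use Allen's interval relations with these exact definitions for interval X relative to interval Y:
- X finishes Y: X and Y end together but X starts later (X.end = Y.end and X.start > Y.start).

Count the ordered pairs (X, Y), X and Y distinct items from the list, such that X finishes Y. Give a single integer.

Checking all 72 ordered pairs for relation 'finishes'; matching pairs in alphabetical order:
(amber_phase, gold_phase): amber_phase finishes gold_phase ✓
Count: 1.

1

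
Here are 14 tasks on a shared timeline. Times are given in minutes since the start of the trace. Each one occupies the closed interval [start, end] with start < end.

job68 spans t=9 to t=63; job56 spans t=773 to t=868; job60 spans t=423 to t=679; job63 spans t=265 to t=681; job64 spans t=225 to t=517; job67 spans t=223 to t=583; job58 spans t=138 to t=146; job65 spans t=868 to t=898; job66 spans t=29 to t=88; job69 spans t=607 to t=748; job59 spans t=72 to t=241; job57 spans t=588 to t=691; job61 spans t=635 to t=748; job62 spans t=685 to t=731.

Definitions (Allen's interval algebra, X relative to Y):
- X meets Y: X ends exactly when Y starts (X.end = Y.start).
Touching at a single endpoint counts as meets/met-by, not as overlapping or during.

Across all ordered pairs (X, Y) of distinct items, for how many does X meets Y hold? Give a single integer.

Checking all 182 ordered pairs for relation 'meets'; matching pairs in alphabetical order:
(job56, job65): job56 meets job65 ✓
Count: 1.

1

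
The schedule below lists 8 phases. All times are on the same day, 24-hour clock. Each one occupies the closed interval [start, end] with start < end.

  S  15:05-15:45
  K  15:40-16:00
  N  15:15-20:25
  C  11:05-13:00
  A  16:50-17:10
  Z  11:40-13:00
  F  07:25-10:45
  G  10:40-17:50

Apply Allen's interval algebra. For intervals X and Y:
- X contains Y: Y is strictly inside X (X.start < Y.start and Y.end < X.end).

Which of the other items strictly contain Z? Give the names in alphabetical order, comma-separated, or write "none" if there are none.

Target Z = [11:40, 13:00].
A [16:50, 17:10] → after → no.
C [11:05, 13:00] → finished-by → no.
F [07:25, 10:45] → before → no.
G [10:40, 17:50] → contains → yes.
K [15:40, 16:00] → after → no.
N [15:15, 20:25] → after → no.
S [15:05, 15:45] → after → no.
Result: G.

G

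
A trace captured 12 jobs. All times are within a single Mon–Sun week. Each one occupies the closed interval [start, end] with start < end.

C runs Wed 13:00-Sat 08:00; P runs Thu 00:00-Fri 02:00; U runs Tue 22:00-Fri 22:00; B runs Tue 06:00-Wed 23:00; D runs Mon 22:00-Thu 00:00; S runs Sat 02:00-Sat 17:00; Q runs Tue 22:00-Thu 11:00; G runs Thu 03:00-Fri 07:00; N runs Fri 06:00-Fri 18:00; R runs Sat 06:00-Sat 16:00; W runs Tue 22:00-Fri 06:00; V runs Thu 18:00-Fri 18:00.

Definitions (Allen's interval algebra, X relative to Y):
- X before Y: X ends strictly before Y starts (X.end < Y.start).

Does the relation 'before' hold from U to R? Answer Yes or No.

Yes

U = [Tue 22:00, Fri 22:00], R = [Sat 06:00, Sat 16:00].
Actual relation of U to R: before.
Asked whether 'before' holds → Yes.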